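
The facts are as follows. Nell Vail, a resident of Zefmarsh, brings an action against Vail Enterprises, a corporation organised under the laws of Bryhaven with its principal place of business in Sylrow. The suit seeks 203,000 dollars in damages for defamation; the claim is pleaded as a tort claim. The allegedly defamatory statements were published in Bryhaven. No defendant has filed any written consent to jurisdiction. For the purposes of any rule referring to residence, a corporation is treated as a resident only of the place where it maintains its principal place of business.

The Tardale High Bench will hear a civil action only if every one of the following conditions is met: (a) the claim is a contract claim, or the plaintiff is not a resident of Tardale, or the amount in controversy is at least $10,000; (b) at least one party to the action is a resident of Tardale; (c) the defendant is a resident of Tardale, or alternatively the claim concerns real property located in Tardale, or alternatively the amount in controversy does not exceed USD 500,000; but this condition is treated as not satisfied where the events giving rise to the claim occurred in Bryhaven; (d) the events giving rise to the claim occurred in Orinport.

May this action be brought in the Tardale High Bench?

The Tardale High Bench:
  (a) The plaintiff resides in Zefmarsh, which is not Tardale, so one alternative holds. Met.
  (b) No party resides in Tardale. Not met.
  (c) The amount in controversy is USD 203,000, within the $500,000 ceiling — that alternative is enough. But the carve-out bites: the operative events occurred in Bryhaven. Not satisfied.
  (d) The operative events occurred in Bryhaven, not Orinport. Not met.
  → At least one condition fails; no jurisdiction.

No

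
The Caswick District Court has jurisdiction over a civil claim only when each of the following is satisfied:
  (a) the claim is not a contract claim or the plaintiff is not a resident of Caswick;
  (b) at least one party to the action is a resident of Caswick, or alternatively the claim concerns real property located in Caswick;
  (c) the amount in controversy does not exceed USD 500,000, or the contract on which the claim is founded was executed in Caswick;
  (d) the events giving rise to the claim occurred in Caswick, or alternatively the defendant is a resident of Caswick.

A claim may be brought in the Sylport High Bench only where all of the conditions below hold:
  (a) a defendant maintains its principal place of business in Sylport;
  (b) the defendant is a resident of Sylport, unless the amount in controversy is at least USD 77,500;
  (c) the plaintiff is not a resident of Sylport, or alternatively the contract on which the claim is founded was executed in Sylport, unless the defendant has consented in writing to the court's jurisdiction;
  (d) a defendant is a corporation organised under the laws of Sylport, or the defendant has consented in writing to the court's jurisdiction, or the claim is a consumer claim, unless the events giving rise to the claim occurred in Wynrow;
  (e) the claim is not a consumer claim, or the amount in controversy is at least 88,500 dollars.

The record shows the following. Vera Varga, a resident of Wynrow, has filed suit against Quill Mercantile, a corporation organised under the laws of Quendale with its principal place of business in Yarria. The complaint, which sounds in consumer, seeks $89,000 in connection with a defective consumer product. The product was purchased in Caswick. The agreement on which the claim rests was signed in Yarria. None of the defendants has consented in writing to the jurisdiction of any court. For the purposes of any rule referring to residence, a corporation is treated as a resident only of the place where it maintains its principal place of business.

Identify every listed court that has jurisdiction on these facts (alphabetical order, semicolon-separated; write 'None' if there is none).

The Caswick District Court:
  (a) The claim is a consumer claim, not a contract claim, so this disjunct is met. Met.
  (b) No party resides in Caswick; the claim does not concern real property — no alternative holds. Not satisfied.
  (c) The amount in controversy is 89,000 dollars, within the $500,000 ceiling — that alternative is enough. Satisfied.
  (d) The operative events occurred in Caswick, which satisfies one of the alternatives. Satisfied.
  → Not every requirement is met — no jurisdiction.
The Sylport High Bench:
  (a) The corporate defendant(s) have their principal place of business in Yarria, not Sylport. Fails.
  (b) The defendant resides in Yarria, not Sylport. The proviso rescues it, though: the amount in controversy is 89,000 dollars, which meets the $77,500 floor. Satisfied.
  (c) The plaintiff resides in Wynrow, which is not Sylport, so one alternative holds. Condition met.
  (d) The claim is a consumer claim, so this disjunct is met. Condition met.
  (e) The amount in controversy is USD 89,000, which meets the USD 88,500 floor, so this disjunct is met. Condition met.
  → Not every requirement is met — no jurisdiction.

None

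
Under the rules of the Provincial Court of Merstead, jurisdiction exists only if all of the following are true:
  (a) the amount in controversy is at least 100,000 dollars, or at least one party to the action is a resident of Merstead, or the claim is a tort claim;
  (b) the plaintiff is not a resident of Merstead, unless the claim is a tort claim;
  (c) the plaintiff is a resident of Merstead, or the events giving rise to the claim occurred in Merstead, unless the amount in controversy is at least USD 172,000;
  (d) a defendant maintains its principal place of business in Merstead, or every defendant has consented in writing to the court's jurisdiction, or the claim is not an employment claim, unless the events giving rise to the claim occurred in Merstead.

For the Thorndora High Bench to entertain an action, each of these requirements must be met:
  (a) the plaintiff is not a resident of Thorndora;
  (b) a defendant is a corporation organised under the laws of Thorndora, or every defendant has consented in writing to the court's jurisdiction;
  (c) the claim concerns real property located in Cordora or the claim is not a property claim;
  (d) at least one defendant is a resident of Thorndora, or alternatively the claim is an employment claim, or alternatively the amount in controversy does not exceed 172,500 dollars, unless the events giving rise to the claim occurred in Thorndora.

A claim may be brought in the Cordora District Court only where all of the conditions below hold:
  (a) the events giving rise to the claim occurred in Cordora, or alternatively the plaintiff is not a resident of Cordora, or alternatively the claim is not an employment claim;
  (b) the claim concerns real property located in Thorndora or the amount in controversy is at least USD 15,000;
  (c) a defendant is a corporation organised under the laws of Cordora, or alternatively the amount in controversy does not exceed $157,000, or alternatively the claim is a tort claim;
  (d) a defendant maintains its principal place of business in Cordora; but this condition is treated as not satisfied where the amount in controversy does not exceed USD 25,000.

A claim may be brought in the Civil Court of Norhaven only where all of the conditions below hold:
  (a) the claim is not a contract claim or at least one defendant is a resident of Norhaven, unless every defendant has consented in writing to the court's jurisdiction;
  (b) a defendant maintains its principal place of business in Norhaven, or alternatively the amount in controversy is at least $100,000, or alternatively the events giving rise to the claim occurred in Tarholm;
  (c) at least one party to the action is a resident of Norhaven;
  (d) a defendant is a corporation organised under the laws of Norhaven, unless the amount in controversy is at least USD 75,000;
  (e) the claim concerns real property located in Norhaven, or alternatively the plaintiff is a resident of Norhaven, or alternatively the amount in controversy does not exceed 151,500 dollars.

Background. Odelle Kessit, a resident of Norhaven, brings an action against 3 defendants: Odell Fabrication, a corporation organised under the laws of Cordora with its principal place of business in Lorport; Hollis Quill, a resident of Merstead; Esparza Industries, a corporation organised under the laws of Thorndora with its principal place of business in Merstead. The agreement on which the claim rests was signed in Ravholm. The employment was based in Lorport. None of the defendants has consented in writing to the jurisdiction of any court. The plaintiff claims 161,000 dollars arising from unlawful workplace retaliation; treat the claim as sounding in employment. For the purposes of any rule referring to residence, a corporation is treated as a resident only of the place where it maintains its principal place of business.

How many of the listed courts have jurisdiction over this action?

2

The Provincial Court of Merstead:
  (a) The amount in controversy is 161,000 dollars, which meets the USD 100,000 floor, so one alternative holds. Satisfied.
  (b) The plaintiff resides in Norhaven, which is not Merstead. Satisfied.
  (c) The plaintiff resides in Norhaven, not Merstead; the operative events occurred in Lorport, not Merstead — every alternative fails. And the amount in controversy is 161,000 dollars, below the USD 172,000 floor, so the proviso does not save it. Condition not met.
  (d) Esparza Industries has its principal place of business in Merstead — that alternative is enough. Satisfied.
  → No jurisdiction.
The Thorndora High Bench:
  (a) The plaintiff resides in Norhaven, which is not Thorndora. Condition met.
  (b) Esparza Industries is organised under the laws of Thorndora, which satisfies one of the alternatives. Met.
  (c) The claim is an employment claim, not a property claim, which satisfies one of the alternatives. Met.
  (d) The claim is an employment claim, so this disjunct is met. Satisfied.
  → Jurisdiction lies.
The Cordora District Court:
  (a) The plaintiff resides in Norhaven, which is not Cordora, so one alternative holds. Condition met.
  (b) The amount in controversy is USD 161,000, which meets the USD 15,000 floor, so this disjunct is met. Satisfied.
  (c) Odell Fabrication is organised under the laws of Cordora, which satisfies one of the alternatives. Condition met.
  (d) The corporate defendant(s) have their principal place of business in Lorport, Merstead, not Cordora. Fails.
  → No jurisdiction.
The Civil Court of Norhaven:
  (a) The claim is an employment claim, not a contract claim, so one alternative holds. Met.
  (b) The amount in controversy is 161,000 dollars, which meets the USD 100,000 floor, which satisfies one of the alternatives. Met.
  (c) Odelle Kessit resides in Norhaven. Met.
  (d) The corporate defendant(s) are organised in Cordora, Thorndora, not Norhaven. But the amount in controversy is $161,000, which meets the USD 75,000 floor, and the 'unless' clause therefore excuses the requirement. Satisfied.
  (e) The plaintiff resides in Norhaven, so one alternative holds. Met.
  → All conditions met; jurisdiction exists.
Courts with jurisdiction: the Thorndora High Bench, the Civil Court of Norhaven — 2 in total.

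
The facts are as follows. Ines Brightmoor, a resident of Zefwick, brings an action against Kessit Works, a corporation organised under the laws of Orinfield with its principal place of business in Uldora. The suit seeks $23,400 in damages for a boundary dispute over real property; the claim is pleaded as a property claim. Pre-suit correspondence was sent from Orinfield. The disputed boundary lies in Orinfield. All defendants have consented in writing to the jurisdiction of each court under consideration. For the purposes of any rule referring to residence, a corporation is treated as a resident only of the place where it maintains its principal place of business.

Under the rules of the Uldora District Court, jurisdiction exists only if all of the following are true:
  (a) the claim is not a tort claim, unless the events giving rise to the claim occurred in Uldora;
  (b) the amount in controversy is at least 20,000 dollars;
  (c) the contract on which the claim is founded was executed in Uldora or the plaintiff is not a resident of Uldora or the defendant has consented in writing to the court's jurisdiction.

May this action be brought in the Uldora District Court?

Yes

The Uldora District Court:
  (a) The claim is a property claim, not a tort claim. Satisfied.
  (b) The amount in controversy is USD 23,400, which meets the $20,000 floor. Condition met.
  (c) The plaintiff resides in Zefwick, which is not Uldora, so one alternative holds. Satisfied.
  → The court has jurisdiction.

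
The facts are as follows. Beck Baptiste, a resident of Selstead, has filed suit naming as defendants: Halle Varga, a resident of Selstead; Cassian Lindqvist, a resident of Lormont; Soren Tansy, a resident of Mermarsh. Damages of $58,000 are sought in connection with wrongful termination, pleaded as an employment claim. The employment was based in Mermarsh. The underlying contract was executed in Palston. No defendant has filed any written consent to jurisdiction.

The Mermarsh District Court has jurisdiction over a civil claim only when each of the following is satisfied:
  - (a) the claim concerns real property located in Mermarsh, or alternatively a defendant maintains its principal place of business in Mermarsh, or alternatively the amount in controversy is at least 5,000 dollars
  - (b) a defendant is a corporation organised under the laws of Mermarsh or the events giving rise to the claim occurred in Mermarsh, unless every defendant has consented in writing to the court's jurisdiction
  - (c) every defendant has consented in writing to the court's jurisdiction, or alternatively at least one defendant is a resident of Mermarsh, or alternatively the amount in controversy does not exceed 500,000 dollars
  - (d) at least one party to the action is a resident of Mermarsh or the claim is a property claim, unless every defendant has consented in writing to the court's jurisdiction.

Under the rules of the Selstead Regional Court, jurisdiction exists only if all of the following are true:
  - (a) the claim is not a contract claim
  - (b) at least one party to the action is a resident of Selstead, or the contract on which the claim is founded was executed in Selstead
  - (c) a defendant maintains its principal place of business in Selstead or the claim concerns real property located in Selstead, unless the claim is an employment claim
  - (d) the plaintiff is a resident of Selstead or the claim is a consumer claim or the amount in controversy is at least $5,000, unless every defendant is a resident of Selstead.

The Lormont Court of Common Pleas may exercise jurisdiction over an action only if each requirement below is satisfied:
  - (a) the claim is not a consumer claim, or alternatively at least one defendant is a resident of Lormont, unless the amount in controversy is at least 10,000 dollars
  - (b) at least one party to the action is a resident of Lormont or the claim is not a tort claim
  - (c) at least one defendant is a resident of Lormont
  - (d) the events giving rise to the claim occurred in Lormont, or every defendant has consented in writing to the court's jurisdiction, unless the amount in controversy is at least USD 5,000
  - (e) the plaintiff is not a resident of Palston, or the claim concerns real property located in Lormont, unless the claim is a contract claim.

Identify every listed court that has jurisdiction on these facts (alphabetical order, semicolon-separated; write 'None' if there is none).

The Mermarsh District Court:
  (a) The amount in controversy is $58,000, which meets the USD 5,000 floor, which satisfies one of the alternatives. Satisfied.
  (b) The operative events occurred in Mermarsh, so one alternative holds. Met.
  (c) Soren Tansy resides in Mermarsh, so this disjunct is met. Satisfied.
  (d) Soren Tansy resides in Mermarsh — that alternative is enough. Satisfied.
  → All conditions met; jurisdiction exists.
The Selstead Regional Court:
  (a) The claim is an employment claim, not a contract claim. Satisfied.
  (b) Beck Baptiste resides in Selstead, so this disjunct is met. Condition met.
  (c) No defendant is a corporation; the claim does not concern real property — every alternative fails. But the claim is an employment claim, and the 'unless' clause therefore excuses the requirement. Met.
  (d) The plaintiff resides in Selstead, which satisfies one of the alternatives. Condition met.
  → Jurisdiction lies.
The Lormont Court of Common Pleas:
  (a) The claim is an employment claim, not a consumer claim, so this disjunct is met. Met.
  (b) Cassian Lindqvist resides in Lormont, so one alternative holds. Satisfied.
  (c) Cassian Lindqvist resides in Lormont. Met.
  (d) The operative events occurred in Mermarsh, not Lormont; no such written consent has been filed — every alternative fails. The proviso rescues it, though: the amount in controversy is USD 58,000, which meets the USD 5,000 floor. Satisfied.
  (e) The plaintiff resides in Selstead, which is not Palston, so one alternative holds. Met.
  → Jurisdiction lies.

the Lormont Court of Common Pleas; the Mermarsh District Court; the Selstead Regional Court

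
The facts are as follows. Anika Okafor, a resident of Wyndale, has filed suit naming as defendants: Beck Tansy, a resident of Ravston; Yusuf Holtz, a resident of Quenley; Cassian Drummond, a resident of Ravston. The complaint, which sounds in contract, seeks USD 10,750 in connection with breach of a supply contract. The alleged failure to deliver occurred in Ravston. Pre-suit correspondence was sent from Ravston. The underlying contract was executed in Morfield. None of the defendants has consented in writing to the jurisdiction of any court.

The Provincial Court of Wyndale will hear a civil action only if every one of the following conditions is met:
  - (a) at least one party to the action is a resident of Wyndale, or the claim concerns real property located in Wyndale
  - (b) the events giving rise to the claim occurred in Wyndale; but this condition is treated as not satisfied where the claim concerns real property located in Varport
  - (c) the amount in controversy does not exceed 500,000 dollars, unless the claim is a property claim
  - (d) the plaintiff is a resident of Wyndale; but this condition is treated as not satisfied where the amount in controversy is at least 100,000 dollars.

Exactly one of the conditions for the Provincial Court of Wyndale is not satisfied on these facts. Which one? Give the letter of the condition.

(b)

The Provincial Court of Wyndale:
  (a) Anika Okafor resides in Wyndale, so one alternative holds. Condition met.
  (b) The operative events occurred in Ravston, not Wyndale. Condition not met.
  (c) The amount in controversy is 10,750 dollars, within the USD 500,000 ceiling. Met.
  (d) The plaintiff resides in Wyndale. And the carve-out is inapplicable — the amount in controversy is 10,750 dollars, below the 100,000 dollars floor. Condition met.
Only condition (b) fails.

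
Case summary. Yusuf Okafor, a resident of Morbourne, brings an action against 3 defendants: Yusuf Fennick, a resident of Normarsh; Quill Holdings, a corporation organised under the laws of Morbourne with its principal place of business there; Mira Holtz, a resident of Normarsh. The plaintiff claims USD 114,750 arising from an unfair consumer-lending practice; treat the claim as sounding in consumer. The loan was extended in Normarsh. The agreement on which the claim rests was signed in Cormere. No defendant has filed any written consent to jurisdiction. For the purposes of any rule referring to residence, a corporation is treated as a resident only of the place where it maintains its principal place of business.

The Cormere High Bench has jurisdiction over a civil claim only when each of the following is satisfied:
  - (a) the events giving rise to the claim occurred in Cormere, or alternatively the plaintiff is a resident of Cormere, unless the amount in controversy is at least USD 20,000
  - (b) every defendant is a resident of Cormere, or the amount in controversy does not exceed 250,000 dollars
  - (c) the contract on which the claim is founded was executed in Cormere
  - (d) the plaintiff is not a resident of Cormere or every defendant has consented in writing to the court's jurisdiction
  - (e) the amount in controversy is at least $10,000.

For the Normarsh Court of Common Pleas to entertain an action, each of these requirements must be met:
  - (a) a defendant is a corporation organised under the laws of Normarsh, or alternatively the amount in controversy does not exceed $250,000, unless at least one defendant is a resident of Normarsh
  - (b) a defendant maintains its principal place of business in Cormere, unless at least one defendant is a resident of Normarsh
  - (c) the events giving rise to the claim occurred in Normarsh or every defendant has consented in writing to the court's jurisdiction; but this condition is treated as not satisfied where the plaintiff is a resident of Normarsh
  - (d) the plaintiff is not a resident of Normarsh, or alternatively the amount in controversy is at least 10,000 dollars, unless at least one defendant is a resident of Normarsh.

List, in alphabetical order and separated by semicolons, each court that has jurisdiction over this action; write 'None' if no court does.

The Cormere High Bench:
  (a) The operative events occurred in Normarsh, not Cormere; the plaintiff resides in Morbourne, not Cormere — none of the alternatives is met. But the amount in controversy is 114,750 dollars, which meets the 20,000 dollars floor, and the 'unless' clause therefore excuses the requirement. Satisfied.
  (b) The amount in controversy is USD 114,750, within the 250,000 dollars ceiling, which satisfies one of the alternatives. Condition met.
  (c) The contract was executed in Cormere. Met.
  (d) The plaintiff resides in Morbourne, which is not Cormere — that alternative is enough. Met.
  (e) The amount in controversy is 114,750 dollars, which meets the USD 10,000 floor. Condition met.
  → All conditions met; jurisdiction exists.
The Normarsh Court of Common Pleas:
  (a) The amount in controversy is USD 114,750, within the $250,000 ceiling, which satisfies one of the alternatives. Condition met.
  (b) The corporate defendant(s) have their principal place of business in Morbourne, not Cormere. But Yusuf Fennick resides in Normarsh, and the 'unless' clause therefore excuses the requirement. Met.
  (c) The operative events occurred in Normarsh, which satisfies one of the alternatives. The exception is not triggered, since the plaintiff resides in Morbourne, not Normarsh. Condition met.
  (d) The plaintiff resides in Morbourne, which is not Normarsh — that alternative is enough. Met.
  → Every requirement is satisfied — jurisdiction.

the Cormere High Bench; the Normarsh Court of Common Pleas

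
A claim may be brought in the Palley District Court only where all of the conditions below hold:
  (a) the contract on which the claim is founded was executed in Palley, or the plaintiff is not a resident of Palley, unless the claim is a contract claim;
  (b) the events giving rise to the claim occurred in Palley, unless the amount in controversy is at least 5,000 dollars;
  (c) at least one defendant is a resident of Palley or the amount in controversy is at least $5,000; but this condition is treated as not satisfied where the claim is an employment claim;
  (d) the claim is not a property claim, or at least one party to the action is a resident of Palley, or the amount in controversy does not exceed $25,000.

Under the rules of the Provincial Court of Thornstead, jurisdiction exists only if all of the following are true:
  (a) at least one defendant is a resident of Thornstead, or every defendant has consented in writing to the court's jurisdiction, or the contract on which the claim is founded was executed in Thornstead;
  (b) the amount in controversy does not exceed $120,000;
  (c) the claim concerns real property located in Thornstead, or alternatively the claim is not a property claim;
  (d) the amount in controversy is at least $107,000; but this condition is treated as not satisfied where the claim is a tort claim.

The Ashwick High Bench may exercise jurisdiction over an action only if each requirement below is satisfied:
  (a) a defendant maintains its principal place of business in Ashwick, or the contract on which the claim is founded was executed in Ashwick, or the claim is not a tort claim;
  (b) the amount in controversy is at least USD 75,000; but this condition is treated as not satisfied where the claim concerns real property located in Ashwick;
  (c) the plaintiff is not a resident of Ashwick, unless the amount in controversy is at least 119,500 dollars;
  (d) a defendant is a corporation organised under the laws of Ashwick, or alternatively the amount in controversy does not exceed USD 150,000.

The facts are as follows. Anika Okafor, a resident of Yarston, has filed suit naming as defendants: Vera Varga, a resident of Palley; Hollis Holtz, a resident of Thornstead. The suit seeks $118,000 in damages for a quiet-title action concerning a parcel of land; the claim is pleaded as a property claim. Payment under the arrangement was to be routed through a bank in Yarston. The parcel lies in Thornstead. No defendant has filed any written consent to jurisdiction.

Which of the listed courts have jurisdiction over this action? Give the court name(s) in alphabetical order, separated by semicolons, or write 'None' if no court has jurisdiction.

the Ashwick High Bench; the Palley District Court; the Provincial Court of Thornstead

The Palley District Court:
  (a) The plaintiff resides in Yarston, which is not Palley, so one alternative holds. Met.
  (b) The operative events occurred in Thornstead, not Palley. But the amount in controversy is $118,000, which meets the $5,000 floor, and the 'unless' clause therefore excuses the requirement. Met.
  (c) Vera Varga resides in Palley — that alternative is enough. The carve-out does not apply: the claim is a property claim, not an employment claim. Met.
  (d) Vera Varga resides in Palley — that alternative is enough. Met.
  → Every requirement is satisfied — jurisdiction.
The Provincial Court of Thornstead:
  (a) Hollis Holtz resides in Thornstead, so this disjunct is met. Condition met.
  (b) The amount in controversy is $118,000, within the USD 120,000 ceiling. Satisfied.
  (c) The property lies in Thornstead, so one alternative holds. Condition met.
  (d) The amount in controversy is USD 118,000, which meets the $107,000 floor. The carve-out does not apply: the claim is a property claim, not a tort claim. Met.
  → Every requirement is satisfied — jurisdiction.
The Ashwick High Bench:
  (a) The claim is a property claim, not a tort claim, so this disjunct is met. Condition met.
  (b) The amount in controversy is USD 118,000, which meets the USD 75,000 floor. The carve-out does not apply: the property lies in Thornstead, not Ashwick. Condition met.
  (c) The plaintiff resides in Yarston, which is not Ashwick. Condition met.
  (d) The amount in controversy is USD 118,000, within the USD 150,000 ceiling — that alternative is enough. Met.
  → Jurisdiction lies.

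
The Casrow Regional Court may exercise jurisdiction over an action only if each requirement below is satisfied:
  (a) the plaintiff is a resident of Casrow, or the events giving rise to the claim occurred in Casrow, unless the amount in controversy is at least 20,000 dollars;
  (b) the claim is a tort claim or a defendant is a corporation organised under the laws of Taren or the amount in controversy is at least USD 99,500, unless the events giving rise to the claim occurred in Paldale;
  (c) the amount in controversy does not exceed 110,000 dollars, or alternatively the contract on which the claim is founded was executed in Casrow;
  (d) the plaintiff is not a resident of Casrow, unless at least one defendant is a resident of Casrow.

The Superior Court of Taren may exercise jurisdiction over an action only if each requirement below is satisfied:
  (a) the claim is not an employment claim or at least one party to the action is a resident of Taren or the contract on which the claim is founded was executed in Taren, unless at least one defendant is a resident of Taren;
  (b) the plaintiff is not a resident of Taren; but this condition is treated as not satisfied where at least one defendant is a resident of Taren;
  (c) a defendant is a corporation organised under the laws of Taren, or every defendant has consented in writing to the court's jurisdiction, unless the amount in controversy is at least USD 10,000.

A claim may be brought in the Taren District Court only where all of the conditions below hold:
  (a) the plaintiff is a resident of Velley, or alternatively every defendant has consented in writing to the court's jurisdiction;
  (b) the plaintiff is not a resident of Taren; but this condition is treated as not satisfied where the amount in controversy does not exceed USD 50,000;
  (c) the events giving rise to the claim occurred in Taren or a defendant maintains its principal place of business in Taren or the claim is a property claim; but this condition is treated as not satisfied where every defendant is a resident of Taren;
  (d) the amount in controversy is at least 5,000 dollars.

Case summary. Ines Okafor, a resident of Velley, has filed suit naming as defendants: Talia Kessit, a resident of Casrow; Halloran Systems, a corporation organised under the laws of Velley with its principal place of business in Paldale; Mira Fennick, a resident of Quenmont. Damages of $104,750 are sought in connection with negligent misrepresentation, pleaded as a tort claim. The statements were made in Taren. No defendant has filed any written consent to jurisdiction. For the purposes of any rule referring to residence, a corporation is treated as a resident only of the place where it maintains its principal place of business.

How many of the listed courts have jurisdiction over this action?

3

The Casrow Regional Court:
  (a) The plaintiff resides in Velley, not Casrow; the operative events occurred in Taren, not Casrow — every alternative fails. The proviso rescues it, though: the amount in controversy is $104,750, which meets the 20,000 dollars floor. Met.
  (b) The claim is a tort claim, so one alternative holds. Met.
  (c) The amount in controversy is USD 104,750, within the $110,000 ceiling — that alternative is enough. Satisfied.
  (d) The plaintiff resides in Velley, which is not Casrow. Condition met.
  → The court has jurisdiction.
The Superior Court of Taren:
  (a) The claim is a tort claim, not an employment claim, so one alternative holds. Satisfied.
  (b) The plaintiff resides in Velley, which is not Taren. And the carve-out is inapplicable — no defendant resides in Taren (they reside in Casrow, Paldale, Quenmont). Met.
  (c) The corporate defendant(s) are organised in Velley, not Taren; no such written consent has been filed — every alternative fails. But the amount in controversy is USD 104,750, which meets the $10,000 floor, and the 'unless' clause therefore excuses the requirement. Met.
  → Every requirement is satisfied — jurisdiction.
The Taren District Court:
  (a) The plaintiff resides in Velley, so one alternative holds. Condition met.
  (b) The plaintiff resides in Velley, which is not Taren. The exception is not triggered, since the amount in controversy is 104,750 dollars, above the 50,000 dollars ceiling. Condition met.
  (c) The operative events occurred in Taren, so this disjunct is met. The carve-out does not apply: the defendants reside as follows — Talia Kessit in Casrow, Halloran Systems in Paldale, Mira Fennick in Quenmont — not all in Taren. Met.
  (d) The amount in controversy is 104,750 dollars, which meets the $5,000 floor. Met.
  → All conditions met; jurisdiction exists.
Courts with jurisdiction: the Casrow Regional Court, the Superior Court of Taren, the Taren District Court — 3 in total.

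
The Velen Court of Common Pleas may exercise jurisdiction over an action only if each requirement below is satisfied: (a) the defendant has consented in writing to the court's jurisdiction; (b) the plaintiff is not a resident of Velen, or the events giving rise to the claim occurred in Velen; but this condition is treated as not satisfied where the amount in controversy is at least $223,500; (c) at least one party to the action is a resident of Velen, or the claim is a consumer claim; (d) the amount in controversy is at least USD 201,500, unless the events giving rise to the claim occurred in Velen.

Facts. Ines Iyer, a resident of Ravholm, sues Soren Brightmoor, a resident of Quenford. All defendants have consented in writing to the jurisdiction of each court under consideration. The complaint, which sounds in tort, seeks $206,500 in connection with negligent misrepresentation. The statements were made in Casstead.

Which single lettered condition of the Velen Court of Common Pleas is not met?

(c)

The Velen Court of Common Pleas:
  (a) Every defendant has filed written consent. Condition met.
  (b) The plaintiff resides in Ravholm, which is not Velen, so one alternative holds. And the carve-out is inapplicable — the amount in controversy is $206,500, below the $223,500 floor. Condition met.
  (c) No party resides in Velen; the claim is a tort claim, not a consumer claim — no alternative holds. Not satisfied.
  (d) The amount in controversy is 206,500 dollars, which meets the 201,500 dollars floor. Met.
Only condition (c) fails.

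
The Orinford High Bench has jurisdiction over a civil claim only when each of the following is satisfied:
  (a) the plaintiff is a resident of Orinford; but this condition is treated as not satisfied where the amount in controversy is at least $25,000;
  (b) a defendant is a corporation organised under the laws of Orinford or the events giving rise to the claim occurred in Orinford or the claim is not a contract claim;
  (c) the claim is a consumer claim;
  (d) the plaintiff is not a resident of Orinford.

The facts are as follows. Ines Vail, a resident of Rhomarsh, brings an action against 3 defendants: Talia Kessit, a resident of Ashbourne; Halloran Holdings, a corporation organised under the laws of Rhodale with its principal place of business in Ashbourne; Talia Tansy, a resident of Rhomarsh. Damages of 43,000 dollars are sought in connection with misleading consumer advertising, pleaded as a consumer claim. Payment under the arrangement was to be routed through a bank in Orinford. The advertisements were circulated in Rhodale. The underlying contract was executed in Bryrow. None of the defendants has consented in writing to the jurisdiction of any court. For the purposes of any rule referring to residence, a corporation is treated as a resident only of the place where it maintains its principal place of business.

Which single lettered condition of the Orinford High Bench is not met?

The Orinford High Bench:
  (a) The plaintiff resides in Rhomarsh, not Orinford. Not met.
  (b) The claim is a consumer claim, not a contract claim, so this disjunct is met. Condition met.
  (c) The claim is a consumer claim. Condition met.
  (d) The plaintiff resides in Rhomarsh, which is not Orinford. Met.
Only condition (a) fails.

(a)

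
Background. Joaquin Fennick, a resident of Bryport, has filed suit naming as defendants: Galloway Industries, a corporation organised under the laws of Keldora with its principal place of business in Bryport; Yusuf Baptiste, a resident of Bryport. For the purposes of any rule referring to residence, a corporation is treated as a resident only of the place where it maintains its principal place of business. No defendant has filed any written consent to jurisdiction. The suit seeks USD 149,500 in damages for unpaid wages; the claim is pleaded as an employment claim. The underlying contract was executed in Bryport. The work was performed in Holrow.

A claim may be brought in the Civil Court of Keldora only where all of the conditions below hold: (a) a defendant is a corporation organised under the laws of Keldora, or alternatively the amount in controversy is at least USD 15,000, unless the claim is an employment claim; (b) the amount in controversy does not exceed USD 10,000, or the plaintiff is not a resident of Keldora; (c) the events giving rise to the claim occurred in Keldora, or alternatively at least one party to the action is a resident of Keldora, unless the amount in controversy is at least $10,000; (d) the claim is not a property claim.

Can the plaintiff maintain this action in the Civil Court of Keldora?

The Civil Court of Keldora:
  (a) Galloway Industries is organised under the laws of Keldora, so one alternative holds. Satisfied.
  (b) The plaintiff resides in Bryport, which is not Keldora, so this disjunct is met. Satisfied.
  (c) The operative events occurred in Holrow, not Keldora; no party resides in Keldora — no alternative holds. But the amount in controversy is USD 149,500, which meets the $10,000 floor, and the 'unless' clause therefore excuses the requirement. Met.
  (d) The claim is an employment claim, not a property claim. Condition met.
  → All conditions met; jurisdiction exists.

Yes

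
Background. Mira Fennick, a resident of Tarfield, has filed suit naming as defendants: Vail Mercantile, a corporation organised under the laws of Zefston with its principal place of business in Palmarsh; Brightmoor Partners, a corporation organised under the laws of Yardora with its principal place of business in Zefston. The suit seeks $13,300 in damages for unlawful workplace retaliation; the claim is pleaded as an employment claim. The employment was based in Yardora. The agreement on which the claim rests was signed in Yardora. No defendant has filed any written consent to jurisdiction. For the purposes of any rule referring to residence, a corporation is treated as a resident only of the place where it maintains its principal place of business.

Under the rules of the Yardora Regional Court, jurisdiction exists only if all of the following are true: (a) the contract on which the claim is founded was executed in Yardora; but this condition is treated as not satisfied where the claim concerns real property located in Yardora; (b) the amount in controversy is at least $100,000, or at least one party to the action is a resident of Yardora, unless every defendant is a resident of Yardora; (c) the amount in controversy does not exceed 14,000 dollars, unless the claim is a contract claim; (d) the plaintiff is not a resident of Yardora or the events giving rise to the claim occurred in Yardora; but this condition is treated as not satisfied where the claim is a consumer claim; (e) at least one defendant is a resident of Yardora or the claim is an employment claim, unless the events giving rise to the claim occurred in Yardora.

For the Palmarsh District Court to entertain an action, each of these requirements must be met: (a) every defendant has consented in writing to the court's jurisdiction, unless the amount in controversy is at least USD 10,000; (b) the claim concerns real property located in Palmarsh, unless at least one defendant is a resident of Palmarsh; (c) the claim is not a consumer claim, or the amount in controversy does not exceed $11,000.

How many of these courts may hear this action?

The Yardora Regional Court:
  (a) The contract was executed in Yardora. The carve-out does not apply: the claim does not concern real property. Satisfied.
  (b) The amount in controversy is $13,300, below the USD 100,000 floor; no party resides in Yardora — every alternative fails. And the defendants reside as follows — Vail Mercantile in Palmarsh, Brightmoor Partners in Zefston — not all in Yardora, so the proviso does not save it. Not met.
  (c) The amount in controversy is USD 13,300, within the USD 14,000 ceiling. Met.
  (d) The plaintiff resides in Tarfield, which is not Yardora — that alternative is enough. The exception is not triggered, since the claim is an employment claim, not a consumer claim. Condition met.
  (e) The claim is an employment claim, so this disjunct is met. Met.
  → At least one condition fails; no jurisdiction.
The Palmarsh District Court:
  (a) No such written consent has been filed. But the amount in controversy is 13,300 dollars, which meets the 10,000 dollars floor, and the 'unless' clause therefore excuses the requirement. Condition met.
  (b) The claim does not concern real property. But Vail Mercantile resides in Palmarsh, and the 'unless' clause therefore excuses the requirement. Satisfied.
  (c) The claim is an employment claim, not a consumer claim, so this disjunct is met. Condition met.
  → Jurisdiction lies.
Courts with jurisdiction: the Palmarsh District Court — 1 in total.

1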